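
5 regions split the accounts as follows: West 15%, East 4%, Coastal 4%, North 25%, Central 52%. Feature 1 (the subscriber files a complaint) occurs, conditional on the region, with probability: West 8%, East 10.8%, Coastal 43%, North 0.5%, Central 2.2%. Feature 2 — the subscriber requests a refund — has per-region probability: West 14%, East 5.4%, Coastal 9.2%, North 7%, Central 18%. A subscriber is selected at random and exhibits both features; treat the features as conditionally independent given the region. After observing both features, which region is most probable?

By Bayes' rule, posterior ∝ prior × likelihood:
  West: 0.15 × 0.08 × 0.14 = 0.00168
  East: 0.04 × 0.108 × 0.054 = 0.00023328
  Coastal: 0.04 × 0.43 × 0.092 = 0.0015824
  North: 0.25 × 0.005 × 0.07 = 0.0000875
  Central: 0.52 × 0.022 × 0.18 = 0.0020592
Normalizing constant = 0.00564238.
Largest term belongs to Central, so Central is most probable.

Central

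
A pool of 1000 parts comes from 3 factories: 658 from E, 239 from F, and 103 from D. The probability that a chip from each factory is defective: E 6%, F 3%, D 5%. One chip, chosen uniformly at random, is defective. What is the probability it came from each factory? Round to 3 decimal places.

Unnormalized posteriors (prior × likelihood):
  E: 0.658 × 0.06 = 0.03948
  F: 0.239 × 0.03 = 0.00717
  D: 0.103 × 0.05 = 0.00515
Total = 0.0518.
P(E | defective) = 0.03948/0.0518 ≈ 0.762
P(F | defective) = 0.00717/0.0518 ≈ 0.138
P(D | defective) = 0.00515/0.0518 ≈ 0.099

E 0.762, F 0.138, D 0.099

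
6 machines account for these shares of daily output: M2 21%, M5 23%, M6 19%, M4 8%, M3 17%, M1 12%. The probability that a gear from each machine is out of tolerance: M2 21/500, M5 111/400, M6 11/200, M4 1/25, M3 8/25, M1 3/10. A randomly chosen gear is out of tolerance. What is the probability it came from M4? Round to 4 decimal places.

0.0181

By Bayes' rule, posterior ∝ prior × likelihood:
  M2: 0.21 × 0.042 = 0.00882
  M5: 0.23 × 0.2775 = 0.063825
  M6: 0.19 × 0.055 = 0.01045
  M4: 0.08 × 0.04 = 0.0032
  M3: 0.17 × 0.32 = 0.0544
  M1: 0.12 × 0.3 = 0.036
Normalizing constant = 0.176695.
P(M4 | evidence) = 0.0032 / 0.176695 ≈ 0.0181.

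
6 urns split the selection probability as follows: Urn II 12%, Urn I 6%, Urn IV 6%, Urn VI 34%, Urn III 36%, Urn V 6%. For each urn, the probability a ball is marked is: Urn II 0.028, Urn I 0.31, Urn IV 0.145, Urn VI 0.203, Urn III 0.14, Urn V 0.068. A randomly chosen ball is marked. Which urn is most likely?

By Bayes' rule, posterior ∝ prior × likelihood:
  Urn II: 0.12 × 0.028 = 0.00336
  Urn I: 0.06 × 0.31 = 0.0186
  Urn IV: 0.06 × 0.145 = 0.0087
  Urn VI: 0.34 × 0.203 = 0.06902
  Urn III: 0.36 × 0.14 = 0.0504
  Urn V: 0.06 × 0.068 = 0.00408
Sum = 0.15416.
Largest term belongs to Urn VI, so Urn VI is most probable.

Urn VI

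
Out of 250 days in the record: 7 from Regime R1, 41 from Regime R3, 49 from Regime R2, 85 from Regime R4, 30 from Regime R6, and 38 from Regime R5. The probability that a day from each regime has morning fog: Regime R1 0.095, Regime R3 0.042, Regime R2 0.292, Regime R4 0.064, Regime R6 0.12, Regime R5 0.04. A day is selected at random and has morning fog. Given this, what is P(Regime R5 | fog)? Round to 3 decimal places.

Unnormalized posteriors (prior × likelihood):
  Regime R1: 0.028 × 0.095 = 0.00266
  Regime R3: 0.164 × 0.042 = 0.006888
  Regime R2: 0.196 × 0.292 = 0.057232
  Regime R4: 0.34 × 0.064 = 0.02176
  Regime R6: 0.12 × 0.12 = 0.0144
  Regime R5: 0.152 × 0.04 = 0.00608
Normalizing constant = 0.10902.
P(Regime R5 | evidence) = 0.00608 / 0.10902 ≈ 0.056.

0.056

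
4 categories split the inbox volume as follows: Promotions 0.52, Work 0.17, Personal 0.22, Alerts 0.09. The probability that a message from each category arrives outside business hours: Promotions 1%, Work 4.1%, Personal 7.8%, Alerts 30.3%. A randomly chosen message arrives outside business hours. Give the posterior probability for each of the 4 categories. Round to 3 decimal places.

Promotions 0.092, Work 0.123, Personal 0.303, Alerts 0.482

By Bayes' rule, posterior ∝ prior × likelihood:
  Promotions: 0.52 × 0.01 = 0.0052
  Work: 0.17 × 0.041 = 0.00697
  Personal: 0.22 × 0.078 = 0.01716
  Alerts: 0.09 × 0.303 = 0.02727
Normalizing constant = 0.0566.
P(Promotions | off-hours) = 0.0052/0.0566 ≈ 0.092
P(Work | off-hours) = 0.00697/0.0566 ≈ 0.123
P(Personal | off-hours) = 0.01716/0.0566 ≈ 0.303
P(Alerts | off-hours) = 0.02727/0.0566 ≈ 0.482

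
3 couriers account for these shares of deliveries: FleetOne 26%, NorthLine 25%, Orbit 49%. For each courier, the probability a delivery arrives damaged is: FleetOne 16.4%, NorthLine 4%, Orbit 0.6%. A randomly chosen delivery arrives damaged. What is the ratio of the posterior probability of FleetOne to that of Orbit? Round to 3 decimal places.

14.503

Unnormalized posteriors (prior × likelihood):
  FleetOne: 0.26 × 0.164 = 0.04264
  NorthLine: 0.25 × 0.04 = 0.01
  Orbit: 0.49 × 0.006 = 0.00294
Normalizing constant = 0.05558.
The ratio is 0.04264 / 0.00294 (the normalizer cancels) = 14.503.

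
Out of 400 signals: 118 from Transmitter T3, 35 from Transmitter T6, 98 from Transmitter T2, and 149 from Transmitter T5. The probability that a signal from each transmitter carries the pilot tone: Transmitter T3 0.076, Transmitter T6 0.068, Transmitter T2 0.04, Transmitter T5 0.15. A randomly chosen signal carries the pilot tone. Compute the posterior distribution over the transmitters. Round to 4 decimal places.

By Bayes' rule, posterior ∝ prior × likelihood:
  Transmitter T3: 0.295 × 0.076 = 0.02242
  Transmitter T6: 0.0875 × 0.068 = 0.00595
  Transmitter T2: 0.245 × 0.04 = 0.0098
  Transmitter T5: 0.3725 × 0.15 = 0.055875
Total = 0.094045.
P(Transmitter T3 | pilot) = 0.02242/0.094045 ≈ 0.2384
P(Transmitter T6 | pilot) = 0.00595/0.094045 ≈ 0.0633
P(Transmitter T2 | pilot) = 0.0098/0.094045 ≈ 0.1042
P(Transmitter T5 | pilot) = 0.055875/0.094045 ≈ 0.5941

Transmitter T3 0.2384, Transmitter T6 0.0633, Transmitter T2 0.1042, Transmitter T5 0.5941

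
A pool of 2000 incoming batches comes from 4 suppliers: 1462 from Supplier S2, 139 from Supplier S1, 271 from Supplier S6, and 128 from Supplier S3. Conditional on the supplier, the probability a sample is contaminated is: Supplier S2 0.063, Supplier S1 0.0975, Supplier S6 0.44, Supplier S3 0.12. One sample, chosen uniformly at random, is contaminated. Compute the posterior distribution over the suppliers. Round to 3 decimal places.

Unnormalized posteriors (prior × likelihood):
  Supplier S2: 0.731 × 0.063 = 0.046053
  Supplier S1: 0.0695 × 0.0975 = 0.00677625
  Supplier S6: 0.1355 × 0.44 = 0.05962
  Supplier S3: 0.064 × 0.12 = 0.00768
Sum = 0.12012925.
P(Supplier S2 | contaminated) = 0.046053/0.12012925 ≈ 0.383
P(Supplier S1 | contaminated) = 0.00677625/0.12012925 ≈ 0.056
P(Supplier S6 | contaminated) = 0.05962/0.12012925 ≈ 0.496
P(Supplier S3 | contaminated) = 0.00768/0.12012925 ≈ 0.064

Supplier S2 0.383, Supplier S1 0.056, Supplier S6 0.496, Supplier S3 0.064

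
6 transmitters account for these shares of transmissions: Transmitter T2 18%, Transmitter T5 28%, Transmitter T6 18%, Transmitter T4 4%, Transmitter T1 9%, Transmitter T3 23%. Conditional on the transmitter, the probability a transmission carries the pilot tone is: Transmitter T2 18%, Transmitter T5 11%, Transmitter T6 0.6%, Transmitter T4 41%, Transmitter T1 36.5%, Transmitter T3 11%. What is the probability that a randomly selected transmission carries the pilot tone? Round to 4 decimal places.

Prior × likelihood for each hypothesis:
  Transmitter T2: 0.18 × 0.18 = 0.0324
  Transmitter T5: 0.28 × 0.11 = 0.0308
  Transmitter T6: 0.18 × 0.006 = 0.00108
  Transmitter T4: 0.04 × 0.41 = 0.0164
  Transmitter T1: 0.09 × 0.365 = 0.03285
  Transmitter T3: 0.23 × 0.11 = 0.0253
P(pilot) = 0.0324 + 0.0308 + 0.00108 + 0.0164 + 0.03285 + 0.0253 = 0.13883 → 0.1388.

0.1388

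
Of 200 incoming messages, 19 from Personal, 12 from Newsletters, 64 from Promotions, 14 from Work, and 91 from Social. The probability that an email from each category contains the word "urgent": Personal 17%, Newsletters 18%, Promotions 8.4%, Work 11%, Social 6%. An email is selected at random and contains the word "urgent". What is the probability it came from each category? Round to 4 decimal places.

Personal 0.1818, Newsletters 0.1216, Promotions 0.3026, Work 0.0867, Social 0.3073

Prior × likelihood for each hypothesis:
  Personal: 0.095 × 0.17 = 0.01615
  Newsletters: 0.06 × 0.18 = 0.0108
  Promotions: 0.32 × 0.084 = 0.02688
  Work: 0.07 × 0.11 = 0.0077
  Social: 0.455 × 0.06 = 0.0273
Normalizing constant = 0.08883.
P(Personal | urgent-flag) = 0.01615/0.08883 ≈ 0.1818
P(Newsletters | urgent-flag) = 0.0108/0.08883 ≈ 0.1216
P(Promotions | urgent-flag) = 0.02688/0.08883 ≈ 0.3026
P(Work | urgent-flag) = 0.0077/0.08883 ≈ 0.0867
P(Social | urgent-flag) = 0.0273/0.08883 ≈ 0.3073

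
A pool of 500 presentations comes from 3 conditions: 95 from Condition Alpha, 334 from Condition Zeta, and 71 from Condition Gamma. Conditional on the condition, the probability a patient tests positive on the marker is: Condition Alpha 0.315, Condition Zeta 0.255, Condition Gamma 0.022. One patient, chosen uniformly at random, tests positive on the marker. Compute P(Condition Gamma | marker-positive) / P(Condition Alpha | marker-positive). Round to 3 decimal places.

0.052

Prior × likelihood for each hypothesis:
  Condition Alpha: 0.19 × 0.315 = 0.05985
  Condition Zeta: 0.668 × 0.255 = 0.17034
  Condition Gamma: 0.142 × 0.022 = 0.003124
Normalizing constant = 0.233314.
The ratio is 0.003124 / 0.05985 (the normalizer cancels) = 0.052.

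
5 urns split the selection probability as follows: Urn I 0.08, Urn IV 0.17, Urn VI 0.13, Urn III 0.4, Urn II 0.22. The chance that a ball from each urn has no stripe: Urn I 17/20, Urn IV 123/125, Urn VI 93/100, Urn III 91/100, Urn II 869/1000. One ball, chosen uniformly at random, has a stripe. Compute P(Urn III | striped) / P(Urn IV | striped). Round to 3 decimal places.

Taking complements, P(striped | each) = Urn I 0.15, Urn IV 0.016, Urn VI 0.07, Urn III 0.09, Urn II 0.131.
Compute prior × likelihood for every hypothesis:
  Urn I: 0.08 × 0.15 = 0.012
  Urn IV: 0.17 × 0.016 = 0.00272
  Urn VI: 0.13 × 0.07 = 0.0091
  Urn III: 0.4 × 0.09 = 0.036
  Urn II: 0.22 × 0.131 = 0.02882
Sum = 0.08864.
The ratio is 0.036 / 0.00272 (the normalizer cancels) = 13.235.

13.235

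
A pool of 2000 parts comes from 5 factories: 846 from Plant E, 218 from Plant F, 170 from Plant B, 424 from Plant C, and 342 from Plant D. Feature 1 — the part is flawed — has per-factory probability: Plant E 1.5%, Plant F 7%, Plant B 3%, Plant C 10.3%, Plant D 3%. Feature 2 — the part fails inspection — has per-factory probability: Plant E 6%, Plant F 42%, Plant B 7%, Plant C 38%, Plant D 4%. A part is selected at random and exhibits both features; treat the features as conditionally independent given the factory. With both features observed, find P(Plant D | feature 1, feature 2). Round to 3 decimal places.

0.017

By Bayes' rule, posterior ∝ prior × likelihood:
  Plant E: 0.423 × 0.015 × 0.06 = 0.0003807
  Plant F: 0.109 × 0.07 × 0.42 = 0.0032046
  Plant B: 0.085 × 0.03 × 0.07 = 0.0001785
  Plant C: 0.212 × 0.103 × 0.38 = 0.00829768
  Plant D: 0.171 × 0.03 × 0.04 = 0.0002052
Total = 0.01226668.
P(Plant D | evidence) = 0.0002052 / 0.01226668 ≈ 0.017.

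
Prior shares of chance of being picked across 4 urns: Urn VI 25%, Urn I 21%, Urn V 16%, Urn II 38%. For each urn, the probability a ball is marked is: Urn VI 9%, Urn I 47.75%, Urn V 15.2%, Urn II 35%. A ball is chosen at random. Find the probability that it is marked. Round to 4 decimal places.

0.2801

Unnormalized posteriors (prior × likelihood):
  Urn VI: 0.25 × 0.09 = 0.0225
  Urn I: 0.21 × 0.4775 = 0.100275
  Urn V: 0.16 × 0.152 = 0.02432
  Urn II: 0.38 × 0.35 = 0.133
P(marked) = 0.0225 + 0.100275 + 0.02432 + 0.133 = 0.280095 → 0.2801.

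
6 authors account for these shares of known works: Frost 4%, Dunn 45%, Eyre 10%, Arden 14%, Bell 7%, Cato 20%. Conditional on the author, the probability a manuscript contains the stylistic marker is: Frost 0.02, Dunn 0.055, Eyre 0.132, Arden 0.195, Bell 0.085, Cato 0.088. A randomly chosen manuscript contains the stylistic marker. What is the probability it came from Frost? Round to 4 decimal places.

Compute prior × likelihood for every hypothesis:
  Frost: 0.04 × 0.02 = 0.0008
  Dunn: 0.45 × 0.055 = 0.02475
  Eyre: 0.1 × 0.132 = 0.0132
  Arden: 0.14 × 0.195 = 0.0273
  Bell: 0.07 × 0.085 = 0.00595
  Cato: 0.2 × 0.088 = 0.0176
Sum = 0.0896.
P(Frost | evidence) = 0.0008 / 0.0896 ≈ 0.0089.

0.0089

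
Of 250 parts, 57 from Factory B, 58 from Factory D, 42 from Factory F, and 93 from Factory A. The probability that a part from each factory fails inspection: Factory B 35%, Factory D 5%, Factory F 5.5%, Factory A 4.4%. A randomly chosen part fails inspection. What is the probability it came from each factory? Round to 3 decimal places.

Compute prior × likelihood for every hypothesis:
  Factory B: 0.228 × 0.35 = 0.0798
  Factory D: 0.232 × 0.05 = 0.0116
  Factory F: 0.168 × 0.055 = 0.00924
  Factory A: 0.372 × 0.044 = 0.016368
Normalizing constant = 0.117008.
P(Factory B | nonconforming) = 0.0798/0.117008 ≈ 0.682
P(Factory D | nonconforming) = 0.0116/0.117008 ≈ 0.099
P(Factory F | nonconforming) = 0.00924/0.117008 ≈ 0.079
P(Factory A | nonconforming) = 0.016368/0.117008 ≈ 0.140

Factory B 0.682, Factory D 0.099, Factory F 0.079, Factory A 0.140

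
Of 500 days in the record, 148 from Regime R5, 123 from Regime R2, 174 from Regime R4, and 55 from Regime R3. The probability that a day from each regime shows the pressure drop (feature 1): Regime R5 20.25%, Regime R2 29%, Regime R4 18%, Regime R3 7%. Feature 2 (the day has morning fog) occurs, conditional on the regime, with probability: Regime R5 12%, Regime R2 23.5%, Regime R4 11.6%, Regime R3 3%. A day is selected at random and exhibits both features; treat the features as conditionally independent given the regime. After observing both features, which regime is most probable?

By Bayes' rule, posterior ∝ prior × likelihood:
  Regime R5: 0.296 × 0.2025 × 0.12 = 0.0071928
  Regime R2: 0.246 × 0.29 × 0.235 = 0.0167649
  Regime R4: 0.348 × 0.18 × 0.116 = 0.00726624
  Regime R3: 0.11 × 0.07 × 0.03 = 0.000231
Normalizing constant = 0.03145494.
Largest term belongs to Regime R2, so Regime R2 is most probable.

Regime R2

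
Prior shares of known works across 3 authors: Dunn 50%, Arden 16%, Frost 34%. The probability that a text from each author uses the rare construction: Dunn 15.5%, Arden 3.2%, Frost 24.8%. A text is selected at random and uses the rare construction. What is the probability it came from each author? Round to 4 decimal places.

Dunn 0.4642, Arden 0.0307, Frost 0.5051

Unnormalized posteriors (prior × likelihood):
  Dunn: 0.5 × 0.155 = 0.0775
  Arden: 0.16 × 0.032 = 0.00512
  Frost: 0.34 × 0.248 = 0.08432
Sum = 0.16694.
P(Dunn | rare-form) = 0.0775/0.16694 ≈ 0.4642
P(Arden | rare-form) = 0.00512/0.16694 ≈ 0.0307
P(Frost | rare-form) = 0.08432/0.16694 ≈ 0.5051
(Check: 0.4642+0.0307+0.5051 = 1.0000.)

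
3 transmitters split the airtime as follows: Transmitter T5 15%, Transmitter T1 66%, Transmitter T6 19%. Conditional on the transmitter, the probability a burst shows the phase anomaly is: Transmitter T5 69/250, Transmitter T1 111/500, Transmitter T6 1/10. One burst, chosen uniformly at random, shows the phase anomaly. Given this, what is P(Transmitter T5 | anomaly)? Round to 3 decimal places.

Prior × likelihood for each hypothesis:
  Transmitter T5: 0.15 × 0.276 = 0.0414
  Transmitter T1: 0.66 × 0.222 = 0.14652
  Transmitter T6: 0.19 × 0.1 = 0.019
Sum = 0.20692.
P(Transmitter T5 | evidence) = 0.0414 / 0.20692 ≈ 0.200.

0.200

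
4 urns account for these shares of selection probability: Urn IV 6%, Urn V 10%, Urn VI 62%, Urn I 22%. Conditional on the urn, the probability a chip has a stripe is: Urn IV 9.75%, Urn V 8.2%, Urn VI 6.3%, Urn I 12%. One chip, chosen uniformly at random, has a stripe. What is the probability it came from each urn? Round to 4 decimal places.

Urn IV 0.0736, Urn V 0.1031, Urn VI 0.4913, Urn I 0.3320

Compute prior × likelihood for every hypothesis:
  Urn IV: 0.06 × 0.0975 = 0.00585
  Urn V: 0.1 × 0.082 = 0.0082
  Urn VI: 0.62 × 0.063 = 0.03906
  Urn I: 0.22 × 0.12 = 0.0264
Sum = 0.07951.
P(Urn IV | striped) = 0.00585/0.07951 ≈ 0.0736
P(Urn V | striped) = 0.0082/0.07951 ≈ 0.1031
P(Urn VI | striped) = 0.03906/0.07951 ≈ 0.4913
P(Urn I | striped) = 0.0264/0.07951 ≈ 0.3320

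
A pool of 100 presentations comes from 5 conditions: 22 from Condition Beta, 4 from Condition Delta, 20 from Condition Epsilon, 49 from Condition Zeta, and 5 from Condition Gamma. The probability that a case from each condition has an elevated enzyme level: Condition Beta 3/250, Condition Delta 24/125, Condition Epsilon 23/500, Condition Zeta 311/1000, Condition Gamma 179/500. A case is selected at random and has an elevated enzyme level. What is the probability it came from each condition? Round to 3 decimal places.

Condition Beta 0.014, Condition Delta 0.040, Condition Epsilon 0.048, Condition Zeta 0.803, Condition Gamma 0.094

By Bayes' rule, posterior ∝ prior × likelihood:
  Condition Beta: 0.22 × 0.012 = 0.00264
  Condition Delta: 0.04 × 0.192 = 0.00768
  Condition Epsilon: 0.2 × 0.046 = 0.0092
  Condition Zeta: 0.49 × 0.311 = 0.15239
  Condition Gamma: 0.05 × 0.358 = 0.0179
Normalizing constant = 0.18981.
P(Condition Beta | elevated) = 0.00264/0.18981 ≈ 0.014
P(Condition Delta | elevated) = 0.00768/0.18981 ≈ 0.040
P(Condition Epsilon | elevated) = 0.0092/0.18981 ≈ 0.048
P(Condition Zeta | elevated) = 0.15239/0.18981 ≈ 0.803
P(Condition Gamma | elevated) = 0.0179/0.18981 ≈ 0.094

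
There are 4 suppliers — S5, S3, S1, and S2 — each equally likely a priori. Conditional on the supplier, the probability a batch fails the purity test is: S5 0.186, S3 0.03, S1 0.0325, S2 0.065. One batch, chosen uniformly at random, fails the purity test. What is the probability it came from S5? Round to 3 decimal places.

0.593

With a uniform prior (1/4 each), posterior ∝ likelihood:
  S5: 0.186
  S3: 0.03
  S1: 0.0325
  S2: 0.065
Total = 0.3135.
P(S5 | evidence) = 0.186 / 0.3135 ≈ 0.593.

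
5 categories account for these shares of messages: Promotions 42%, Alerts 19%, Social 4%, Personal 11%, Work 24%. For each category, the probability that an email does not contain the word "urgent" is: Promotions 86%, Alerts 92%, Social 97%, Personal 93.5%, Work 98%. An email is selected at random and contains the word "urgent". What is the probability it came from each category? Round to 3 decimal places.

Promotions 0.675, Alerts 0.174, Social 0.014, Personal 0.082, Work 0.055

Taking complements, P(urgent-flag | each) = Promotions 0.14, Alerts 0.08, Social 0.03, Personal 0.065, Work 0.02.
Unnormalized posteriors (prior × likelihood):
  Promotions: 0.42 × 0.14 = 0.0588
  Alerts: 0.19 × 0.08 = 0.0152
  Social: 0.04 × 0.03 = 0.0012
  Personal: 0.11 × 0.065 = 0.00715
  Work: 0.24 × 0.02 = 0.0048
Normalizing constant = 0.08715.
P(Promotions | urgent-flag) = 0.0588/0.08715 ≈ 0.675
P(Alerts | urgent-flag) = 0.0152/0.08715 ≈ 0.174
P(Social | urgent-flag) = 0.0012/0.08715 ≈ 0.014
P(Personal | urgent-flag) = 0.00715/0.08715 ≈ 0.082
P(Work | urgent-flag) = 0.0048/0.08715 ≈ 0.055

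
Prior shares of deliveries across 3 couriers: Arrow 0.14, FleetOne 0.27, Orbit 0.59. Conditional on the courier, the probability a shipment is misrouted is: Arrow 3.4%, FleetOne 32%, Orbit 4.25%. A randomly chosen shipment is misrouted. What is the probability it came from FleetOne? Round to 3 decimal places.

0.743

Unnormalized posteriors (prior × likelihood):
  Arrow: 0.14 × 0.034 = 0.00476
  FleetOne: 0.27 × 0.32 = 0.0864
  Orbit: 0.59 × 0.0425 = 0.025075
Total = 0.116235.
P(FleetOne | evidence) = 0.0864 / 0.116235 ≈ 0.743.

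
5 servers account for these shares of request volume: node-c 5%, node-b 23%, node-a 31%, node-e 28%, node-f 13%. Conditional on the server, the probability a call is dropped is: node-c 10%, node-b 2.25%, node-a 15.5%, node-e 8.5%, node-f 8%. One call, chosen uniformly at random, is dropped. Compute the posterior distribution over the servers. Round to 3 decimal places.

node-c 0.054, node-b 0.056, node-a 0.520, node-e 0.258, node-f 0.113

By Bayes' rule, posterior ∝ prior × likelihood:
  node-c: 0.05 × 0.1 = 0.005
  node-b: 0.23 × 0.0225 = 0.005175
  node-a: 0.31 × 0.155 = 0.04805
  node-e: 0.28 × 0.085 = 0.0238
  node-f: 0.13 × 0.08 = 0.0104
Sum = 0.092425.
P(node-c | dropped) = 0.005/0.092425 ≈ 0.054
P(node-b | dropped) = 0.005175/0.092425 ≈ 0.056
P(node-a | dropped) = 0.04805/0.092425 ≈ 0.520
P(node-e | dropped) = 0.0238/0.092425 ≈ 0.258
P(node-f | dropped) = 0.0104/0.092425 ≈ 0.113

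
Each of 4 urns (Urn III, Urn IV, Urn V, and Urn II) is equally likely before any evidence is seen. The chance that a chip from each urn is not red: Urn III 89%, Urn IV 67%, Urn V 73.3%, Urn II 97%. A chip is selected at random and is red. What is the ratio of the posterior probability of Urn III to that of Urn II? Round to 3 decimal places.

Taking complements, P(red | each) = Urn III 0.11, Urn IV 0.33, Urn V 0.267, Urn II 0.03.
Since the prior is uniform, the posterior is proportional to the likelihood:
  Urn III: 0.11
  Urn IV: 0.33
  Urn V: 0.267
  Urn II: 0.03
Total = 0.737.
The ratio is 0.11 / 0.03 (the normalizer cancels) = 3.667.

3.667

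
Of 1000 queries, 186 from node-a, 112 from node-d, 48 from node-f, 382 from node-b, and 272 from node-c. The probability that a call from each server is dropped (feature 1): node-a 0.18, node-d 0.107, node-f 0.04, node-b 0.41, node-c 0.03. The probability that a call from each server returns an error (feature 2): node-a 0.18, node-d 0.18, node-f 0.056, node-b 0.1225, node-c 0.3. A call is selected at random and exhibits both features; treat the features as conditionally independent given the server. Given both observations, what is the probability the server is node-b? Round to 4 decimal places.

By Bayes' rule, posterior ∝ prior × likelihood:
  node-a: 0.186 × 0.18 × 0.18 = 0.0060264
  node-d: 0.112 × 0.107 × 0.18 = 0.00215712
  node-f: 0.048 × 0.04 × 0.056 = 0.00010752
  node-b: 0.382 × 0.41 × 0.1225 = 0.01918595
  node-c: 0.272 × 0.03 × 0.3 = 0.002448
Sum = 0.02992499.
P(node-b | evidence) = 0.01918595 / 0.02992499 ≈ 0.6411.

0.6411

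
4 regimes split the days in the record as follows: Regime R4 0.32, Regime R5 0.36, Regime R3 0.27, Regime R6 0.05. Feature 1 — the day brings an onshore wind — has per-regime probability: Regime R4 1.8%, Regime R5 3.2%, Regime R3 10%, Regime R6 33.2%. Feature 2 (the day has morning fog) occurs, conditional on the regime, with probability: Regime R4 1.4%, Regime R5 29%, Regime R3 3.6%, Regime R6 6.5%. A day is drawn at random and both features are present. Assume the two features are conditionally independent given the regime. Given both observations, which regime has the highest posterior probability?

Unnormalized posteriors (prior × likelihood):
  Regime R4: 0.32 × 0.018 × 0.014 = 0.00008064
  Regime R5: 0.36 × 0.032 × 0.29 = 0.0033408
  Regime R3: 0.27 × 0.1 × 0.036 = 0.000972
  Regime R6: 0.05 × 0.332 × 0.065 = 0.001079
Normalizing constant = 0.00547244.
Largest term belongs to Regime R5, so Regime R5 is most probable.

Regime R5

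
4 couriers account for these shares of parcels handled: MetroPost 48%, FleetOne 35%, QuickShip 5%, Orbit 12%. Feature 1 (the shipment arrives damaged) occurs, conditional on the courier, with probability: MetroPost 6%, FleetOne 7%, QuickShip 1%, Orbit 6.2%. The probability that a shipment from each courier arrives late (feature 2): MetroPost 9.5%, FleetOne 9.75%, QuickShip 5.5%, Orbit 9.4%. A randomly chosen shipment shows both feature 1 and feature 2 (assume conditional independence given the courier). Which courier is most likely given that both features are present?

Compute prior × likelihood for every hypothesis:
  MetroPost: 0.48 × 0.06 × 0.095 = 0.002736
  FleetOne: 0.35 × 0.07 × 0.0975 = 0.00238875
  QuickShip: 0.05 × 0.01 × 0.055 = 0.0000275
  Orbit: 0.12 × 0.062 × 0.094 = 0.00069936
Total = 0.00585161.
Largest term belongs to MetroPost, so MetroPost is most probable.

MetroPost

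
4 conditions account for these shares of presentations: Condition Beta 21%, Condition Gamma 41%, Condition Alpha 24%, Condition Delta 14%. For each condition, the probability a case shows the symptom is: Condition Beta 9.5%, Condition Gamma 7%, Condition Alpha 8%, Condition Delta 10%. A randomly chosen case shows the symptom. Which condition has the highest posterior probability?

Unnormalized posteriors (prior × likelihood):
  Condition Beta: 0.21 × 0.095 = 0.01995
  Condition Gamma: 0.41 × 0.07 = 0.0287
  Condition Alpha: 0.24 × 0.08 = 0.0192
  Condition Delta: 0.14 × 0.1 = 0.014
Normalizing constant = 0.08185.
Largest term belongs to Condition Gamma, so Condition Gamma is most probable.

Condition Gamma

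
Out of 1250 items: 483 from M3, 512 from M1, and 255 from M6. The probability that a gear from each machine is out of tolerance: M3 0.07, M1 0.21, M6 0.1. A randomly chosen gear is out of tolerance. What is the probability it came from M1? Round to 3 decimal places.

0.644

Prior × likelihood for each hypothesis:
  M3: 0.3864 × 0.07 = 0.027048
  M1: 0.4096 × 0.21 = 0.086016
  M6: 0.204 × 0.1 = 0.0204
Total = 0.133464.
P(M1 | evidence) = 0.086016 / 0.133464 ≈ 0.644.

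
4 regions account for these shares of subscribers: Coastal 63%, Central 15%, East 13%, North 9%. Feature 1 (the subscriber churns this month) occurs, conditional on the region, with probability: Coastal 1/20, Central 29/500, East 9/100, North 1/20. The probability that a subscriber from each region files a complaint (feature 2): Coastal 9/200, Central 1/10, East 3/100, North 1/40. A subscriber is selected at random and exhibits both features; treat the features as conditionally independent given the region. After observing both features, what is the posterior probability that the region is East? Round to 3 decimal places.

Compute prior × likelihood for every hypothesis:
  Coastal: 0.63 × 0.05 × 0.045 = 0.0014175
  Central: 0.15 × 0.058 × 0.1 = 0.00087
  East: 0.13 × 0.09 × 0.03 = 0.000351
  North: 0.09 × 0.05 × 0.025 = 0.0001125
Total = 0.002751.
P(East | evidence) = 0.000351 / 0.002751 ≈ 0.128.

0.128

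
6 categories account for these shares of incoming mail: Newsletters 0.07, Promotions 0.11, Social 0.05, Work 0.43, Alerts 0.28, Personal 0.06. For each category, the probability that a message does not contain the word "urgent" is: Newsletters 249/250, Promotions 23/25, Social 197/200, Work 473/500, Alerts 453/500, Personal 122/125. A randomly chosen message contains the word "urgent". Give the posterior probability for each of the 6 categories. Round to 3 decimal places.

Newsletters 0.005, Promotions 0.145, Social 0.012, Work 0.382, Alerts 0.433, Personal 0.024

Taking complements, P(urgent-flag | each) = Newsletters 0.004, Promotions 0.08, Social 0.015, Work 0.054, Alerts 0.094, Personal 0.024.
Compute prior × likelihood for every hypothesis:
  Newsletters: 0.07 × 0.004 = 0.00028
  Promotions: 0.11 × 0.08 = 0.0088
  Social: 0.05 × 0.015 = 0.00075
  Work: 0.43 × 0.054 = 0.02322
  Alerts: 0.28 × 0.094 = 0.02632
  Personal: 0.06 × 0.024 = 0.00144
Total = 0.06081.
P(Newsletters | urgent-flag) = 0.00028/0.06081 ≈ 0.005
P(Promotions | urgent-flag) = 0.0088/0.06081 ≈ 0.145
P(Social | urgent-flag) = 0.00075/0.06081 ≈ 0.012
P(Work | urgent-flag) = 0.02322/0.06081 ≈ 0.382
P(Alerts | urgent-flag) = 0.02632/0.06081 ≈ 0.433
P(Personal | urgent-flag) = 0.00144/0.06081 ≈ 0.024
(Check: 0.005+0.145+0.012+0.382+0.433+0.024 = 1.001.)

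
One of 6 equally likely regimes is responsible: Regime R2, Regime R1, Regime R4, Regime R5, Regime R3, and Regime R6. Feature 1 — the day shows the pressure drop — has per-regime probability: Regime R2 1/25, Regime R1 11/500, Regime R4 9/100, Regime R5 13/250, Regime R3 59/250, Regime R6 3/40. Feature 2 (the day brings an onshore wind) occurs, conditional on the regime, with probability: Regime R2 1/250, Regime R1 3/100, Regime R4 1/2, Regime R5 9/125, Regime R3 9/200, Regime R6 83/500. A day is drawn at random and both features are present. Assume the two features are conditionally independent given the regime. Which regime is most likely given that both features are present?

With a uniform prior (1/6 each), posterior ∝ likelihood:
  Regime R2: 0.04 × 0.004 = 0.00016
  Regime R1: 0.022 × 0.03 = 0.00066
  Regime R4: 0.09 × 0.5 = 0.045
  Regime R5: 0.052 × 0.072 = 0.003744
  Regime R3: 0.236 × 0.045 = 0.01062
  Regime R6: 0.075 × 0.166 = 0.01245
Normalizing constant = 0.072634.
Largest term belongs to Regime R4, so Regime R4 is most probable.

Regime R4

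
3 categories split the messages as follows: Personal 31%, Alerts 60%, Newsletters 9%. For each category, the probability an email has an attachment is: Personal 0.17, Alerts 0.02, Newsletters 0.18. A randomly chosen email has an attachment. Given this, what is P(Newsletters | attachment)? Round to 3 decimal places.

Prior × likelihood for each hypothesis:
  Personal: 0.31 × 0.17 = 0.0527
  Alerts: 0.6 × 0.02 = 0.012
  Newsletters: 0.09 × 0.18 = 0.0162
Sum = 0.0809.
P(Newsletters | evidence) = 0.0162 / 0.0809 ≈ 0.200.

0.200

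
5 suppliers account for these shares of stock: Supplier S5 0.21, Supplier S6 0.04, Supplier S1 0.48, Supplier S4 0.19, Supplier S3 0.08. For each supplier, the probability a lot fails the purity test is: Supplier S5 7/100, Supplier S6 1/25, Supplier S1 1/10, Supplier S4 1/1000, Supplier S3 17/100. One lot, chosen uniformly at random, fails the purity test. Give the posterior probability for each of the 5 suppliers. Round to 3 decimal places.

Supplier S5 0.188, Supplier S6 0.020, Supplier S1 0.615, Supplier S4 0.002, Supplier S3 0.174

Compute prior × likelihood for every hypothesis:
  Supplier S5: 0.21 × 0.07 = 0.0147
  Supplier S6: 0.04 × 0.04 = 0.0016
  Supplier S1: 0.48 × 0.1 = 0.048
  Supplier S4: 0.19 × 0.001 = 0.00019
  Supplier S3: 0.08 × 0.17 = 0.0136
Sum = 0.07809.
P(Supplier S5 | off-spec) = 0.0147/0.07809 ≈ 0.188
P(Supplier S6 | off-spec) = 0.0016/0.07809 ≈ 0.020
P(Supplier S1 | off-spec) = 0.048/0.07809 ≈ 0.615
P(Supplier S4 | off-spec) = 0.00019/0.07809 ≈ 0.002
P(Supplier S3 | off-spec) = 0.0136/0.07809 ≈ 0.174
(Check: 0.188+0.020+0.615+0.002+0.174 = 0.999.)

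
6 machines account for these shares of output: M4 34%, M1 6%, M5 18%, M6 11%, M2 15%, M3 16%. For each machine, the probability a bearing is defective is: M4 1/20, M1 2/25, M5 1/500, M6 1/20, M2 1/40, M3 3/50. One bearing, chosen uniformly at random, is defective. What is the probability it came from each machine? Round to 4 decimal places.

M4 0.4145, M1 0.1170, M5 0.0088, M6 0.1341, M2 0.0914, M3 0.2341

Prior × likelihood for each hypothesis:
  M4: 0.34 × 0.05 = 0.017
  M1: 0.06 × 0.08 = 0.0048
  M5: 0.18 × 0.002 = 0.00036
  M6: 0.11 × 0.05 = 0.0055
  M2: 0.15 × 0.025 = 0.00375
  M3: 0.16 × 0.06 = 0.0096
Total = 0.04101.
P(M4 | defective) = 0.017/0.04101 ≈ 0.4145
P(M1 | defective) = 0.0048/0.04101 ≈ 0.1170
P(M5 | defective) = 0.00036/0.04101 ≈ 0.0088
P(M6 | defective) = 0.0055/0.04101 ≈ 0.1341
P(M2 | defective) = 0.00375/0.04101 ≈ 0.0914
P(M3 | defective) = 0.0096/0.04101 ≈ 0.2341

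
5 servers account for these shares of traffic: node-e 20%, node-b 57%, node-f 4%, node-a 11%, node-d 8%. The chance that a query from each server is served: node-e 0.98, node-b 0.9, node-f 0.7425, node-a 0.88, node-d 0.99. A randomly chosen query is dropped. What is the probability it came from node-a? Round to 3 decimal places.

Taking complements, P(dropped | each) = node-e 0.02, node-b 0.1, node-f 0.2575, node-a 0.12, node-d 0.01.
Prior × likelihood for each hypothesis:
  node-e: 0.2 × 0.02 = 0.004
  node-b: 0.57 × 0.1 = 0.057
  node-f: 0.04 × 0.2575 = 0.0103
  node-a: 0.11 × 0.12 = 0.0132
  node-d: 0.08 × 0.01 = 0.0008
Sum = 0.0853.
P(node-a | evidence) = 0.0132 / 0.0853 ≈ 0.155.

0.155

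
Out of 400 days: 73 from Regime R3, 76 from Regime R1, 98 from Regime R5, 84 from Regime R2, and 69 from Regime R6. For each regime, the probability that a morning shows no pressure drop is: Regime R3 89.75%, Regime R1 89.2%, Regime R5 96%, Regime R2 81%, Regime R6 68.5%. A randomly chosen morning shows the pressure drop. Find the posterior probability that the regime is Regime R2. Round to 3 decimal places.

Taking complements, P(drop | each) = Regime R3 0.1025, Regime R1 0.108, Regime R5 0.04, Regime R2 0.19, Regime R6 0.315.
By Bayes' rule, posterior ∝ prior × likelihood:
  Regime R3: 0.1825 × 0.1025 = 0.01870625
  Regime R1: 0.19 × 0.108 = 0.02052
  Regime R5: 0.245 × 0.04 = 0.0098
  Regime R2: 0.21 × 0.19 = 0.0399
  Regime R6: 0.1725 × 0.315 = 0.0543375
Sum = 0.14326375.
P(Regime R2 | evidence) = 0.0399 / 0.14326375 ≈ 0.279.

0.279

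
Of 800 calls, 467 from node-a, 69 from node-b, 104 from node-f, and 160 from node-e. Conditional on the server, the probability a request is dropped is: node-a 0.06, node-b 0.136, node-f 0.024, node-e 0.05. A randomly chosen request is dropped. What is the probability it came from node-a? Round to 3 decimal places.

Compute prior × likelihood for every hypothesis:
  node-a: 0.58375 × 0.06 = 0.035025
  node-b: 0.08625 × 0.136 = 0.01173
  node-f: 0.13 × 0.024 = 0.00312
  node-e: 0.2 × 0.05 = 0.01
Normalizing constant = 0.059875.
P(node-a | evidence) = 0.035025 / 0.059875 ≈ 0.585.

0.585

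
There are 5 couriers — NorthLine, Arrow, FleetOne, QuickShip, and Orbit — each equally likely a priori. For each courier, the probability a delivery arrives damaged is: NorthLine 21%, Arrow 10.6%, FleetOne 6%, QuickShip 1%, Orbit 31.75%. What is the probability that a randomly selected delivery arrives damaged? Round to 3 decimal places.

0.141

With a uniform prior (1/5 each), posterior ∝ likelihood:
  NorthLine: 0.21
  Arrow: 0.106
  FleetOne: 0.06
  QuickShip: 0.01
  Orbit: 0.3175
P(damaged) = (1/5) × (0.21 + 0.106 + 0.06 + 0.01 + 0.3175) = 0.7035/5 ≈ 0.141.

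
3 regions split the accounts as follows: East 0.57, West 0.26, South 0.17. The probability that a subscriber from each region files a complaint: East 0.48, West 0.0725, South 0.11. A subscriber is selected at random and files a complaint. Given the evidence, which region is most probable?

Prior × likelihood for each hypothesis:
  East: 0.57 × 0.48 = 0.2736
  West: 0.26 × 0.0725 = 0.01885
  South: 0.17 × 0.11 = 0.0187
Normalizing constant = 0.31115.
Largest term belongs to East, so East is most probable.

East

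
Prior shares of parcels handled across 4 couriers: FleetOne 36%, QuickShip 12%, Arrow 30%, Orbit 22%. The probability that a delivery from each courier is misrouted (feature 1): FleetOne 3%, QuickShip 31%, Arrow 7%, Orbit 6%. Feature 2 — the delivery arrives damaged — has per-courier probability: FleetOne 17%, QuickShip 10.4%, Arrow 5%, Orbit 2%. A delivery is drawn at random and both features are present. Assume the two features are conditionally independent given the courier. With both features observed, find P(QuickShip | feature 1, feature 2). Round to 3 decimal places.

By Bayes' rule, posterior ∝ prior × likelihood:
  FleetOne: 0.36 × 0.03 × 0.17 = 0.001836
  QuickShip: 0.12 × 0.31 × 0.104 = 0.0038688
  Arrow: 0.3 × 0.07 × 0.05 = 0.00105
  Orbit: 0.22 × 0.06 × 0.02 = 0.000264
Total = 0.0070188.
P(QuickShip | evidence) = 0.0038688 / 0.0070188 ≈ 0.551.

0.551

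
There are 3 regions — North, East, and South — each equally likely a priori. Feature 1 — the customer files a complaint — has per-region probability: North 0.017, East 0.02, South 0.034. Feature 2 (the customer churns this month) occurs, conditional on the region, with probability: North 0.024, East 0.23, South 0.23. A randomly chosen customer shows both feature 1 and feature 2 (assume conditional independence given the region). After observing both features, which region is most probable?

With a uniform prior (1/3 each), posterior ∝ likelihood:
  North: 0.017 × 0.024 = 0.000408
  East: 0.02 × 0.23 = 0.0046
  South: 0.034 × 0.23 = 0.00782
Total = 0.012828.
Largest term belongs to South, so South is most probable.

South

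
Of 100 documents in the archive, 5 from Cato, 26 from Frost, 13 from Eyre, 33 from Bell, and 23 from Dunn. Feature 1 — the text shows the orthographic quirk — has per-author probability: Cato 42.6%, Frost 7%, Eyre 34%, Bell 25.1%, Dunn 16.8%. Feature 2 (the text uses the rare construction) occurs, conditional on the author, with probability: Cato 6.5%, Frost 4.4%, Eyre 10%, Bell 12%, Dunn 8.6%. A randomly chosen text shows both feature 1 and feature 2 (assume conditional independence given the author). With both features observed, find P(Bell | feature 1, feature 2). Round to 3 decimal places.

Prior × likelihood for each hypothesis:
  Cato: 0.05 × 0.426 × 0.065 = 0.0013845
  Frost: 0.26 × 0.07 × 0.044 = 0.0008008
  Eyre: 0.13 × 0.34 × 0.1 = 0.00442
  Bell: 0.33 × 0.251 × 0.12 = 0.0099396
  Dunn: 0.23 × 0.168 × 0.086 = 0.00332304
Normalizing constant = 0.01986794.
P(Bell | evidence) = 0.0099396 / 0.01986794 ≈ 0.500.

0.500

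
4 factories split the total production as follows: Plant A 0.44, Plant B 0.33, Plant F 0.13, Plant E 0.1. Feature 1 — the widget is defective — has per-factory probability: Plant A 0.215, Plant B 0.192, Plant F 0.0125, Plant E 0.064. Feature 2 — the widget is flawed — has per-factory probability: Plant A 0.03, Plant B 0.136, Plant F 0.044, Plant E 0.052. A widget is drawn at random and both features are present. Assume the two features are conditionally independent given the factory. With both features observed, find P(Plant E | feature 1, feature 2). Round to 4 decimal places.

Prior × likelihood for each hypothesis:
  Plant A: 0.44 × 0.215 × 0.03 = 0.002838
  Plant B: 0.33 × 0.192 × 0.136 = 0.00861696
  Plant F: 0.13 × 0.0125 × 0.044 = 0.0000715
  Plant E: 0.1 × 0.064 × 0.052 = 0.0003328
Normalizing constant = 0.01185926.
P(Plant E | evidence) = 0.0003328 / 0.01185926 ≈ 0.0281.

0.0281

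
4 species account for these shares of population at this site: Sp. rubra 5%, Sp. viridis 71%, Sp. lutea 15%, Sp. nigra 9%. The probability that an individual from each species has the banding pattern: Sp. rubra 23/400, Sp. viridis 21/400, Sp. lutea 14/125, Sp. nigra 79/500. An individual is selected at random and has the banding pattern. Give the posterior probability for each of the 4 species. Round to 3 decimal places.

Sp. rubra 0.040, Sp. viridis 0.524, Sp. lutea 0.236, Sp. nigra 0.200

Compute prior × likelihood for every hypothesis:
  Sp. rubra: 0.05 × 0.0575 = 0.002875
  Sp. viridis: 0.71 × 0.0525 = 0.037275
  Sp. lutea: 0.15 × 0.112 = 0.0168
  Sp. nigra: 0.09 × 0.158 = 0.01422
Sum = 0.07117.
P(Sp. rubra | banded) = 0.002875/0.07117 ≈ 0.040
P(Sp. viridis | banded) = 0.037275/0.07117 ≈ 0.524
P(Sp. lutea | banded) = 0.0168/0.07117 ≈ 0.236
P(Sp. nigra | banded) = 0.01422/0.07117 ≈ 0.200
(Check: 0.040+0.524+0.236+0.200 = 1.000.)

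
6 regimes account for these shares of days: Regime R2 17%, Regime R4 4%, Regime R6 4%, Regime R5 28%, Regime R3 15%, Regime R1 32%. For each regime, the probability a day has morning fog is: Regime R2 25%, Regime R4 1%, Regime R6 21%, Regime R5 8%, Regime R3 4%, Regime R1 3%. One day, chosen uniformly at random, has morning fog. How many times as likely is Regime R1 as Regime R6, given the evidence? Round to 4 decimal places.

Prior × likelihood for each hypothesis:
  Regime R2: 0.17 × 0.25 = 0.0425
  Regime R4: 0.04 × 0.01 = 0.0004
  Regime R6: 0.04 × 0.21 = 0.0084
  Regime R5: 0.28 × 0.08 = 0.0224
  Regime R3: 0.15 × 0.04 = 0.006
  Regime R1: 0.32 × 0.03 = 0.0096
Normalizing constant = 0.0893.
The ratio is 0.0096 / 0.0084 (the normalizer cancels) = 1.1429.

1.1429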